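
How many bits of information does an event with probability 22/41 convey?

Information content I(x) = -log₂(p(x))
I = -log₂(22/41) = -log₂(0.5366)
I = 0.8981 bits


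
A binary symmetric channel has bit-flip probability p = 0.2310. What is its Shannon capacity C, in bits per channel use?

For BSC with error probability p:
C = 1 - H(p) where H(p) is binary entropy
H(0.2310) = -0.2310 × log₂(0.2310) - 0.7690 × log₂(0.7690)
H(p) = 0.7798
C = 1 - 0.7798 = 0.2202 bits/use


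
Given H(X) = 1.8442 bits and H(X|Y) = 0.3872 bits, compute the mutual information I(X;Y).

I(X;Y) = H(X) - H(X|Y)
I(X;Y) = 1.8442 - 0.3872 = 1.457 bits


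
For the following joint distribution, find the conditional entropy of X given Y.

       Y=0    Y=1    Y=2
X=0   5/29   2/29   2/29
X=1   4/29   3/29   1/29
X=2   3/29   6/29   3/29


H(X|Y) = Σ_y p(y) H(X|Y=y)
  p(Y=0) = 12/29, H(X|Y=0) = 1.5546
  p(Y=1) = 11/29, H(X|Y=1) = 1.4354
  p(Y=2) = 6/29, H(X|Y=2) = 1.4591
H(X|Y) = 0.4138×1.5546 + 0.3793×1.4354 + 0.2069×1.4591 = 1.4896 bits


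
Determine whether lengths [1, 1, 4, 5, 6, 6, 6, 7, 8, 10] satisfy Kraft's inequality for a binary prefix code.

Kraft inequality: Σ 2^(-l_i) ≤ 1 for prefix-free code
Calculating: 2^(-1) + 2^(-1) + 2^(-4) + 2^(-5) + 2^(-6) + 2^(-6) + 2^(-6) + 2^(-7) + 2^(-8) + 2^(-10)
= 0.5 + 0.5 + 0.0625 + 0.03125 + 0.015625 + 0.015625 + 0.015625 + 0.0078125 + 0.00390625 + 0.0009765625
= 1.1533
Since 1.1533 > 1, prefix-free code does not exist


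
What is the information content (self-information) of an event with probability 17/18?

Information content I(x) = -log₂(p(x))
I = -log₂(17/18) = -log₂(0.9444)
I = 0.0825 bits


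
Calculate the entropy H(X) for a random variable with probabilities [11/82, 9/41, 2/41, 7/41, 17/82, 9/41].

H(X) = -Σ p(x) log₂ p(x)
  -11/82 × log₂(11/82) = 0.3888
  -9/41 × log₂(9/41) = 0.4802
  -2/41 × log₂(2/41) = 0.2126
  -7/41 × log₂(7/41) = 0.4354
  -17/82 × log₂(17/82) = 0.4706
  -9/41 × log₂(9/41) = 0.4802
H(X) = 2.4678 bits


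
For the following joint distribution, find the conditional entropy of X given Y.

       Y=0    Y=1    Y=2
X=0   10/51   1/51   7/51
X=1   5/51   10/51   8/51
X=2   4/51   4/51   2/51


H(X|Y) = Σ_y p(y) H(X|Y=y)
  p(Y=0) = 19/51, H(X|Y=0) = 1.4675
  p(Y=1) = 5/17, H(X|Y=1) = 1.1589
  p(Y=2) = 1/3, H(X|Y=2) = 1.4021
H(X|Y) = 0.3725×1.4675 + 0.2941×1.1589 + 0.3333×1.4021 = 1.3549 bits


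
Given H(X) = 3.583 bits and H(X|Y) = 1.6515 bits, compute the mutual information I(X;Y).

I(X;Y) = H(X) - H(X|Y)
I(X;Y) = 3.583 - 1.6515 = 1.9315 bits


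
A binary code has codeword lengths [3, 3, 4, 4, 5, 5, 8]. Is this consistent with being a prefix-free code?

Kraft inequality: Σ 2^(-l_i) ≤ 1 for prefix-free code
Calculating: 2^(-3) + 2^(-3) + 2^(-4) + 2^(-4) + 2^(-5) + 2^(-5) + 2^(-8)
= 0.125 + 0.125 + 0.0625 + 0.0625 + 0.03125 + 0.03125 + 0.00390625
= 0.4414
Since 0.4414 ≤ 1, prefix-free code exists


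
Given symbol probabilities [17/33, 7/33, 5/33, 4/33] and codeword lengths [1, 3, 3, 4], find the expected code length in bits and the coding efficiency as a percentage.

Average length L = Σ p_i × l_i = 2.0909 bits
Entropy H = 1.7490 bits
Efficiency η = H/L × 100% = 83.65%


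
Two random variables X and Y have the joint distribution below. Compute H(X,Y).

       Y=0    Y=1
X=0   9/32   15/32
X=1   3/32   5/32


H(X,Y) = -Σ p(x,y) log₂ p(x,y)
  p(0,0)=9/32: -0.2812 × log₂(0.2812) = 0.5147
  p(0,1)=15/32: -0.4688 × log₂(0.4688) = 0.5124
  p(1,0)=3/32: -0.0938 × log₂(0.0938) = 0.3202
  p(1,1)=5/32: -0.1562 × log₂(0.1562) = 0.4184
H(X,Y) = 1.7657 bits


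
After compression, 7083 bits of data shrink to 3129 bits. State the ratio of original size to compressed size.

Compression ratio = Original / Compressed
= 7083 / 3129 = 2.26:1


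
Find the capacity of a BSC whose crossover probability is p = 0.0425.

For BSC with error probability p:
C = 1 - H(p) where H(p) is binary entropy
H(0.0425) = -0.0425 × log₂(0.0425) - 0.9575 × log₂(0.9575)
H(p) = 0.2536
C = 1 - 0.2536 = 0.7464 bits/use


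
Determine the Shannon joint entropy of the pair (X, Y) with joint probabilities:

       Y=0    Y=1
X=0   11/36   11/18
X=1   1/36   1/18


H(X,Y) = -Σ p(x,y) log₂ p(x,y)
  p(0,0)=11/36: -0.3056 × log₂(0.3056) = 0.5227
  p(0,1)=11/18: -0.6111 × log₂(0.6111) = 0.4342
  p(1,0)=1/36: -0.0278 × log₂(0.0278) = 0.1436
  p(1,1)=1/18: -0.0556 × log₂(0.0556) = 0.2317
H(X,Y) = 1.3321 bits


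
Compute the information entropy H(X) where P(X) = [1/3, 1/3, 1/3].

H(X) = -Σ p(x) log₂ p(x)
  -1/3 × log₂(1/3) = 0.5283
  -1/3 × log₂(1/3) = 0.5283
  -1/3 × log₂(1/3) = 0.5283
H(X) = 1.5850 bits


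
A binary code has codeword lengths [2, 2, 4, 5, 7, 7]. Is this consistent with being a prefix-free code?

Kraft inequality: Σ 2^(-l_i) ≤ 1 for prefix-free code
Calculating: 2^(-2) + 2^(-2) + 2^(-4) + 2^(-5) + 2^(-7) + 2^(-7)
= 0.25 + 0.25 + 0.0625 + 0.03125 + 0.0078125 + 0.0078125
= 0.6094
Since 0.6094 ≤ 1, prefix-free code exists


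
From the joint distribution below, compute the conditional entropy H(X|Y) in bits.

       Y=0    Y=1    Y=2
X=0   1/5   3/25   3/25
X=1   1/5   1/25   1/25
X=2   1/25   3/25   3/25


H(X|Y) = Σ_y p(y) H(X|Y=y)
  p(Y=0) = 11/25, H(X|Y=0) = 1.3486
  p(Y=1) = 7/25, H(X|Y=1) = 1.4488
  p(Y=2) = 7/25, H(X|Y=2) = 1.4488
H(X|Y) = 0.4400×1.3486 + 0.2800×1.4488 + 0.2800×1.4488 = 1.4047 bits


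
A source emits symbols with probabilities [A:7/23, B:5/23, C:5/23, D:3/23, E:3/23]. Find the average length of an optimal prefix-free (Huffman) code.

Huffman tree construction:
Combine smallest probabilities repeatedly
Resulting codes:
  A: 11 (length 2)
  B: 00 (length 2)
  C: 01 (length 2)
  D: 100 (length 3)
  E: 101 (length 3)
Average length = Σ p(s) × length(s) = 2.2609 bits


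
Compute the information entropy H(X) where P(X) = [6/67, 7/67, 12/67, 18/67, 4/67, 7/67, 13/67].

H(X) = -Σ p(x) log₂ p(x)
  -6/67 × log₂(6/67) = 0.3117
  -7/67 × log₂(7/67) = 0.3405
  -12/67 × log₂(12/67) = 0.4444
  -18/67 × log₂(18/67) = 0.5094
  -4/67 × log₂(4/67) = 0.2428
  -7/67 × log₂(7/67) = 0.3405
  -13/67 × log₂(13/67) = 0.4590
H(X) = 2.6482 bits


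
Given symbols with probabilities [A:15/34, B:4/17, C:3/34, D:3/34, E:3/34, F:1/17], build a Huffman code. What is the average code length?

Huffman tree construction:
Combine smallest probabilities repeatedly
Resulting codes:
  A: 0 (length 1)
  B: 10 (length 2)
  C: 1101 (length 4)
  D: 1110 (length 4)
  E: 1111 (length 4)
  F: 1100 (length 4)
Average length = Σ p(s) × length(s) = 2.2059 bits


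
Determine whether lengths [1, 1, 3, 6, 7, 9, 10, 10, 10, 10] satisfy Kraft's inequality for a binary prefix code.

Kraft inequality: Σ 2^(-l_i) ≤ 1 for prefix-free code
Calculating: 2^(-1) + 2^(-1) + 2^(-3) + 2^(-6) + 2^(-7) + 2^(-9) + 2^(-10) + 2^(-10) + 2^(-10) + 2^(-10)
= 0.5 + 0.5 + 0.125 + 0.015625 + 0.0078125 + 0.001953125 + 0.0009765625 + 0.0009765625 + 0.0009765625 + 0.0009765625
= 1.1543
Since 1.1543 > 1, prefix-free code does not exist


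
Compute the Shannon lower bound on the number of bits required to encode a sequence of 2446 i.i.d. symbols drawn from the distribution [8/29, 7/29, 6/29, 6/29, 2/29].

Entropy H = 2.2142 bits/symbol
Minimum bits = H × n = 2.2142 × 2446
= 5415.82 bits


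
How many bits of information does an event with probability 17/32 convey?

Information content I(x) = -log₂(p(x))
I = -log₂(17/32) = -log₂(0.5312)
I = 0.9125 bits


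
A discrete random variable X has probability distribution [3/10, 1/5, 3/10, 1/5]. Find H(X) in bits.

H(X) = -Σ p(x) log₂ p(x)
  -3/10 × log₂(3/10) = 0.5211
  -1/5 × log₂(1/5) = 0.4644
  -3/10 × log₂(3/10) = 0.5211
  -1/5 × log₂(1/5) = 0.4644
H(X) = 1.9710 bits


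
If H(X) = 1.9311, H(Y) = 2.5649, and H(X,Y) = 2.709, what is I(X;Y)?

I(X;Y) = H(X) + H(Y) - H(X,Y)
I(X;Y) = 1.9311 + 2.5649 - 2.709 = 1.787 bits


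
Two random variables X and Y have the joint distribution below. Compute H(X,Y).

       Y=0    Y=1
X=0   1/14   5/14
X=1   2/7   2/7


H(X,Y) = -Σ p(x,y) log₂ p(x,y)
  p(0,0)=1/14: -0.0714 × log₂(0.0714) = 0.2720
  p(0,1)=5/14: -0.3571 × log₂(0.3571) = 0.5305
  p(1,0)=2/7: -0.2857 × log₂(0.2857) = 0.5164
  p(1,1)=2/7: -0.2857 × log₂(0.2857) = 0.5164
H(X,Y) = 1.8352 bits


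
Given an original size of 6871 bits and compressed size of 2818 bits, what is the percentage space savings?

Space savings = (1 - Compressed/Original) × 100%
= (1 - 2818/6871) × 100%
= 58.99%


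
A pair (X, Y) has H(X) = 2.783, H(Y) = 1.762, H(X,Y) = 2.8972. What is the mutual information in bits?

I(X;Y) = H(X) + H(Y) - H(X,Y)
I(X;Y) = 2.783 + 1.762 - 2.8972 = 1.6478 bits


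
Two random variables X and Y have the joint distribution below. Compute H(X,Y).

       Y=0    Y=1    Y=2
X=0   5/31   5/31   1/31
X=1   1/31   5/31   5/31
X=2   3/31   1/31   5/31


H(X,Y) = -Σ p(x,y) log₂ p(x,y)
  p(0,0)=5/31: -0.1613 × log₂(0.1613) = 0.4246
  p(0,1)=5/31: -0.1613 × log₂(0.1613) = 0.4246
  p(0,2)=1/31: -0.0323 × log₂(0.0323) = 0.1598
  p(1,0)=1/31: -0.0323 × log₂(0.0323) = 0.1598
  p(1,1)=5/31: -0.1613 × log₂(0.1613) = 0.4246
  p(1,2)=5/31: -0.1613 × log₂(0.1613) = 0.4246
  p(2,0)=3/31: -0.0968 × log₂(0.0968) = 0.3261
  p(2,1)=1/31: -0.0323 × log₂(0.0323) = 0.1598
  p(2,2)=5/31: -0.1613 × log₂(0.1613) = 0.4246
H(X,Y) = 2.9283 bits


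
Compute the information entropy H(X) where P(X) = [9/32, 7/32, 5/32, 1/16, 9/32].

H(X) = -Σ p(x) log₂ p(x)
  -9/32 × log₂(9/32) = 0.5147
  -7/32 × log₂(7/32) = 0.4796
  -5/32 × log₂(5/32) = 0.4184
  -1/16 × log₂(1/16) = 0.2500
  -9/32 × log₂(9/32) = 0.5147
H(X) = 2.1775 bits


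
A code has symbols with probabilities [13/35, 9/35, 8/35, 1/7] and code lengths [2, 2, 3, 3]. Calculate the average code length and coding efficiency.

Average length L = Σ p_i × l_i = 2.3714 bits
Entropy H = 1.9223 bits
Efficiency η = H/L × 100% = 81.06%


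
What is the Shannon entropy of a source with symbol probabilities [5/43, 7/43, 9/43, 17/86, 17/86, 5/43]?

H(X) = -Σ p(x) log₂ p(x)
  -5/43 × log₂(5/43) = 0.3610
  -7/43 × log₂(7/43) = 0.4263
  -9/43 × log₂(9/43) = 0.4723
  -17/86 × log₂(17/86) = 0.4623
  -17/86 × log₂(17/86) = 0.4623
  -5/43 × log₂(5/43) = 0.3610
H(X) = 2.5452 bits


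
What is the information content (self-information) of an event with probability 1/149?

Information content I(x) = -log₂(p(x))
I = -log₂(1/149) = -log₂(0.0067)
I = 7.2192 bits


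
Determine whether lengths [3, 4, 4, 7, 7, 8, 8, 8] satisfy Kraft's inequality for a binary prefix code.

Kraft inequality: Σ 2^(-l_i) ≤ 1 for prefix-free code
Calculating: 2^(-3) + 2^(-4) + 2^(-4) + 2^(-7) + 2^(-7) + 2^(-8) + 2^(-8) + 2^(-8)
= 0.125 + 0.0625 + 0.0625 + 0.0078125 + 0.0078125 + 0.00390625 + 0.00390625 + 0.00390625
= 0.2773
Since 0.2773 ≤ 1, prefix-free code exists


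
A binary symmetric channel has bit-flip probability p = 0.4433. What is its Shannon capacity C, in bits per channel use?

For BSC with error probability p:
C = 1 - H(p) where H(p) is binary entropy
H(0.4433) = -0.4433 × log₂(0.4433) - 0.5567 × log₂(0.5567)
H(p) = 0.9907
C = 1 - 0.9907 = 0.0093 bits/use


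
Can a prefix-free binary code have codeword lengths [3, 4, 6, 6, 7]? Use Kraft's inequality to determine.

Kraft inequality: Σ 2^(-l_i) ≤ 1 for prefix-free code
Calculating: 2^(-3) + 2^(-4) + 2^(-6) + 2^(-6) + 2^(-7)
= 0.125 + 0.0625 + 0.015625 + 0.015625 + 0.0078125
= 0.2266
Since 0.2266 ≤ 1, prefix-free code exists


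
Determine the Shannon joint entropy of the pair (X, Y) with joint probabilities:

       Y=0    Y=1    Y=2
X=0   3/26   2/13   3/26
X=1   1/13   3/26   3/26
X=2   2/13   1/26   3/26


H(X,Y) = -Σ p(x,y) log₂ p(x,y)
  p(0,0)=3/26: -0.1154 × log₂(0.1154) = 0.3595
  p(0,1)=2/13: -0.1538 × log₂(0.1538) = 0.4155
  p(0,2)=3/26: -0.1154 × log₂(0.1154) = 0.3595
  p(1,0)=1/13: -0.0769 × log₂(0.0769) = 0.2846
  p(1,1)=3/26: -0.1154 × log₂(0.1154) = 0.3595
  p(1,2)=3/26: -0.1154 × log₂(0.1154) = 0.3595
  p(2,0)=2/13: -0.1538 × log₂(0.1538) = 0.4155
  p(2,1)=1/26: -0.0385 × log₂(0.0385) = 0.1808
  p(2,2)=3/26: -0.1154 × log₂(0.1154) = 0.3595
H(X,Y) = 3.0937 bits


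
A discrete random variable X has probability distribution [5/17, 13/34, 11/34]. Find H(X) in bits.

H(X) = -Σ p(x) log₂ p(x)
  -5/17 × log₂(5/17) = 0.5193
  -13/34 × log₂(13/34) = 0.5303
  -11/34 × log₂(11/34) = 0.5267
H(X) = 1.5763 bits


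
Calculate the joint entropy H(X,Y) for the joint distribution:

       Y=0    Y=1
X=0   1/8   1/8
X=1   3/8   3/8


H(X,Y) = -Σ p(x,y) log₂ p(x,y)
  p(0,0)=1/8: -0.1250 × log₂(0.1250) = 0.3750
  p(0,1)=1/8: -0.1250 × log₂(0.1250) = 0.3750
  p(1,0)=3/8: -0.3750 × log₂(0.3750) = 0.5306
  p(1,1)=3/8: -0.3750 × log₂(0.3750) = 0.5306
H(X,Y) = 1.8113 bits


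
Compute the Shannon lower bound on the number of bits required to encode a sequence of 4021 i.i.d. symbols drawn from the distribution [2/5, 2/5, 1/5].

Entropy H = 1.5219 bits/symbol
Minimum bits = H × n = 1.5219 × 4021
= 6119.67 bits


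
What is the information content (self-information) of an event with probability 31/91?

Information content I(x) = -log₂(p(x))
I = -log₂(31/91) = -log₂(0.3407)
I = 1.5536 bits


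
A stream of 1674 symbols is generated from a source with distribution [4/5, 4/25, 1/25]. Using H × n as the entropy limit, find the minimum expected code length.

Entropy H = 0.8663 bits/symbol
Minimum bits = H × n = 0.8663 × 1674
= 1450.21 bits


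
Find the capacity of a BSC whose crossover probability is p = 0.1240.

For BSC with error probability p:
C = 1 - H(p) where H(p) is binary entropy
H(0.1240) = -0.1240 × log₂(0.1240) - 0.8760 × log₂(0.8760)
H(p) = 0.5408
C = 1 - 0.5408 = 0.4592 bits/use


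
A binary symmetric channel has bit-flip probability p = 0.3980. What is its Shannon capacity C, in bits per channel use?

For BSC with error probability p:
C = 1 - H(p) where H(p) is binary entropy
H(0.3980) = -0.3980 × log₂(0.3980) - 0.6020 × log₂(0.6020)
H(p) = 0.9698
C = 1 - 0.9698 = 0.0302 bits/use


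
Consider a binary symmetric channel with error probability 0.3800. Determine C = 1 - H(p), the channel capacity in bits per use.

For BSC with error probability p:
C = 1 - H(p) where H(p) is binary entropy
H(0.3800) = -0.3800 × log₂(0.3800) - 0.6200 × log₂(0.6200)
H(p) = 0.9580
C = 1 - 0.9580 = 0.0420 bits/use


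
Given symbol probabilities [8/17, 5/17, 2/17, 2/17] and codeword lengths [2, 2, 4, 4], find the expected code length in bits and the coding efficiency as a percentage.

Average length L = Σ p_i × l_i = 2.4706 bits
Entropy H = 1.7575 bits
Efficiency η = H/L × 100% = 71.14%


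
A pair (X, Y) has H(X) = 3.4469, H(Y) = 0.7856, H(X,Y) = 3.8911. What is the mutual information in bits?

I(X;Y) = H(X) + H(Y) - H(X,Y)
I(X;Y) = 3.4469 + 0.7856 - 3.8911 = 0.3414 bits


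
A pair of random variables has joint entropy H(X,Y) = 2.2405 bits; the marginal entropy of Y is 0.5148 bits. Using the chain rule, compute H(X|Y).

Chain rule: H(X,Y) = H(X|Y) + H(Y)
H(X|Y) = H(X,Y) - H(Y) = 2.2405 - 0.5148 = 1.7257 bits


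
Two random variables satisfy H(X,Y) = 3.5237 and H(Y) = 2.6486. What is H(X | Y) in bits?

Chain rule: H(X,Y) = H(X|Y) + H(Y)
H(X|Y) = H(X,Y) - H(Y) = 3.5237 - 2.6486 = 0.8751 bits


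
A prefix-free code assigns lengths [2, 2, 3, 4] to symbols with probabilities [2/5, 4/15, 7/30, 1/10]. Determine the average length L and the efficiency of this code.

Average length L = Σ p_i × l_i = 2.4333 bits
Entropy H = 1.8594 bits
Efficiency η = H/L × 100% = 76.41%


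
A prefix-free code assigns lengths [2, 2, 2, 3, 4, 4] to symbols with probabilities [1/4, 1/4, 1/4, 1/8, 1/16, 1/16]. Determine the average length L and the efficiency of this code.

Average length L = Σ p_i × l_i = 2.3750 bits
Entropy H = 2.3750 bits
Efficiency η = H/L × 100% = 100.00%


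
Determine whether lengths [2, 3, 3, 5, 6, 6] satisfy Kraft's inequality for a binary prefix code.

Kraft inequality: Σ 2^(-l_i) ≤ 1 for prefix-free code
Calculating: 2^(-2) + 2^(-3) + 2^(-3) + 2^(-5) + 2^(-6) + 2^(-6)
= 0.25 + 0.125 + 0.125 + 0.03125 + 0.015625 + 0.015625
= 0.5625
Since 0.5625 ≤ 1, prefix-free code exists


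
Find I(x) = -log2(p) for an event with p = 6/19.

Information content I(x) = -log₂(p(x))
I = -log₂(6/19) = -log₂(0.3158)
I = 1.6630 bits


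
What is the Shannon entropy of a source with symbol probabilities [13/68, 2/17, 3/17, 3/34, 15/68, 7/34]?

H(X) = -Σ p(x) log₂ p(x)
  -13/68 × log₂(13/68) = 0.4563
  -2/17 × log₂(2/17) = 0.3632
  -3/17 × log₂(3/17) = 0.4416
  -3/34 × log₂(3/34) = 0.3090
  -15/68 × log₂(15/68) = 0.4810
  -7/34 × log₂(7/34) = 0.4694
H(X) = 2.5207 bits


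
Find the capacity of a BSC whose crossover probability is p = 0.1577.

For BSC with error probability p:
C = 1 - H(p) where H(p) is binary entropy
H(0.1577) = -0.1577 × log₂(0.1577) - 0.8423 × log₂(0.8423)
H(p) = 0.6288
C = 1 - 0.6288 = 0.3712 bits/use


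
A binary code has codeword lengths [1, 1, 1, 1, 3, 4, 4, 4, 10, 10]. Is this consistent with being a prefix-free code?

Kraft inequality: Σ 2^(-l_i) ≤ 1 for prefix-free code
Calculating: 2^(-1) + 2^(-1) + 2^(-1) + 2^(-1) + 2^(-3) + 2^(-4) + 2^(-4) + 2^(-4) + 2^(-10) + 2^(-10)
= 0.5 + 0.5 + 0.5 + 0.5 + 0.125 + 0.0625 + 0.0625 + 0.0625 + 0.0009765625 + 0.0009765625
= 2.3145
Since 2.3145 > 1, prefix-free code does not exist


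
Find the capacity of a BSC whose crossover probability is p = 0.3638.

For BSC with error probability p:
C = 1 - H(p) where H(p) is binary entropy
H(0.3638) = -0.3638 × log₂(0.3638) - 0.6362 × log₂(0.6362)
H(p) = 0.9458
C = 1 - 0.9458 = 0.0542 bits/use


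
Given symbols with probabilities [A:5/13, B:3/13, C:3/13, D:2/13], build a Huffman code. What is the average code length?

Huffman tree construction:
Combine smallest probabilities repeatedly
Resulting codes:
  A: 11 (length 2)
  B: 01 (length 2)
  C: 10 (length 2)
  D: 00 (length 2)
Average length = Σ p(s) × length(s) = 2.0000 bits


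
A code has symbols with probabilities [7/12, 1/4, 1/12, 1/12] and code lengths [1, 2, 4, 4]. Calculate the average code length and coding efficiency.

Average length L = Σ p_i × l_i = 1.7500 bits
Entropy H = 1.5511 bits
Efficiency η = H/L × 100% = 88.63%


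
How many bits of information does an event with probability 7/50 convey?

Information content I(x) = -log₂(p(x))
I = -log₂(7/50) = -log₂(0.1400)
I = 2.8365 bits


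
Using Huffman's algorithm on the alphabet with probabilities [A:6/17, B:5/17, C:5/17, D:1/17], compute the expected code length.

Huffman tree construction:
Combine smallest probabilities repeatedly
Resulting codes:
  A: 11 (length 2)
  B: 01 (length 2)
  C: 10 (length 2)
  D: 00 (length 2)
Average length = Σ p(s) × length(s) = 2.0000 bits


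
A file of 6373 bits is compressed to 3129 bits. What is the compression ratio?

Compression ratio = Original / Compressed
= 6373 / 3129 = 2.04:1


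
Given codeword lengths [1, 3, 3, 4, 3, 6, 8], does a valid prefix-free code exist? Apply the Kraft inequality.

Kraft inequality: Σ 2^(-l_i) ≤ 1 for prefix-free code
Calculating: 2^(-1) + 2^(-3) + 2^(-3) + 2^(-4) + 2^(-3) + 2^(-6) + 2^(-8)
= 0.5 + 0.125 + 0.125 + 0.0625 + 0.125 + 0.015625 + 0.00390625
= 0.9570
Since 0.9570 ≤ 1, prefix-free code exists


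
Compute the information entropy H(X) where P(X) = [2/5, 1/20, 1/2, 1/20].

H(X) = -Σ p(x) log₂ p(x)
  -2/5 × log₂(2/5) = 0.5288
  -1/20 × log₂(1/20) = 0.2161
  -1/2 × log₂(1/2) = 0.5000
  -1/20 × log₂(1/20) = 0.2161
H(X) = 1.4610 bits


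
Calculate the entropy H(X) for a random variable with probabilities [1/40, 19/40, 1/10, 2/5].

H(X) = -Σ p(x) log₂ p(x)
  -1/40 × log₂(1/40) = 0.1330
  -19/40 × log₂(19/40) = 0.5102
  -1/10 × log₂(1/10) = 0.3322
  -2/5 × log₂(2/5) = 0.5288
H(X) = 1.5042 bits


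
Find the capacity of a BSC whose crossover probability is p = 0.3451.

For BSC with error probability p:
C = 1 - H(p) where H(p) is binary entropy
H(0.3451) = -0.3451 × log₂(0.3451) - 0.6549 × log₂(0.6549)
H(p) = 0.9296
C = 1 - 0.9296 = 0.0704 bits/use


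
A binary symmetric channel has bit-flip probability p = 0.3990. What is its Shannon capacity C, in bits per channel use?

For BSC with error probability p:
C = 1 - H(p) where H(p) is binary entropy
H(0.3990) = -0.3990 × log₂(0.3990) - 0.6010 × log₂(0.6010)
H(p) = 0.9704
C = 1 - 0.9704 = 0.0296 bits/use


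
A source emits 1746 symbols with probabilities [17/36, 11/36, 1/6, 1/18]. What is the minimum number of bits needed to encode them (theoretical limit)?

Entropy H = 1.6963 bits/symbol
Minimum bits = H × n = 1.6963 × 1746
= 2961.75 bits


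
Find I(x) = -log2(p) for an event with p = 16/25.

Information content I(x) = -log₂(p(x))
I = -log₂(16/25) = -log₂(0.6400)
I = 0.6439 bits


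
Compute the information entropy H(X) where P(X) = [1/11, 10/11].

H(X) = -Σ p(x) log₂ p(x)
  -1/11 × log₂(1/11) = 0.3145
  -10/11 × log₂(10/11) = 0.1250
H(X) = 0.4395 bits


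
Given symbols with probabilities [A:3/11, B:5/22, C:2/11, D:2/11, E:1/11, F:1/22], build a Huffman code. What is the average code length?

Huffman tree construction:
Combine smallest probabilities repeatedly
Resulting codes:
  A: 10 (length 2)
  B: 01 (length 2)
  C: 111 (length 3)
  D: 00 (length 2)
  E: 1101 (length 4)
  F: 1100 (length 4)
Average length = Σ p(s) × length(s) = 2.4545 bits


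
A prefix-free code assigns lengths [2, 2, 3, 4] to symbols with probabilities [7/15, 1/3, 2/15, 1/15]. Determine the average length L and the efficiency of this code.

Average length L = Σ p_i × l_i = 2.2667 bits
Entropy H = 1.6895 bits
Efficiency η = H/L × 100% = 74.54%


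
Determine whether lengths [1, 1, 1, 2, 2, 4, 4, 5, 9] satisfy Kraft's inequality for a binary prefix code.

Kraft inequality: Σ 2^(-l_i) ≤ 1 for prefix-free code
Calculating: 2^(-1) + 2^(-1) + 2^(-1) + 2^(-2) + 2^(-2) + 2^(-4) + 2^(-4) + 2^(-5) + 2^(-9)
= 0.5 + 0.5 + 0.5 + 0.25 + 0.25 + 0.0625 + 0.0625 + 0.03125 + 0.001953125
= 2.1582
Since 2.1582 > 1, prefix-free code does not exist


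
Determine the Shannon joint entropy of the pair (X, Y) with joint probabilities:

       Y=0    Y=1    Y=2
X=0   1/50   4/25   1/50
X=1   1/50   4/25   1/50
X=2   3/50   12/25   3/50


H(X,Y) = -Σ p(x,y) log₂ p(x,y)
  p(0,0)=1/50: -0.0200 × log₂(0.0200) = 0.1129
  p(0,1)=4/25: -0.1600 × log₂(0.1600) = 0.4230
  p(0,2)=1/50: -0.0200 × log₂(0.0200) = 0.1129
  p(1,0)=1/50: -0.0200 × log₂(0.0200) = 0.1129
  p(1,1)=4/25: -0.1600 × log₂(0.1600) = 0.4230
  p(1,2)=1/50: -0.0200 × log₂(0.0200) = 0.1129
  p(2,0)=3/50: -0.0600 × log₂(0.0600) = 0.2435
  p(2,1)=12/25: -0.4800 × log₂(0.4800) = 0.5083
  p(2,2)=3/50: -0.0600 × log₂(0.0600) = 0.2435
H(X,Y) = 2.2929 bits


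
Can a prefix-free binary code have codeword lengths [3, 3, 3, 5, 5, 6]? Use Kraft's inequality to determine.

Kraft inequality: Σ 2^(-l_i) ≤ 1 for prefix-free code
Calculating: 2^(-3) + 2^(-3) + 2^(-3) + 2^(-5) + 2^(-5) + 2^(-6)
= 0.125 + 0.125 + 0.125 + 0.03125 + 0.03125 + 0.015625
= 0.4531
Since 0.4531 ≤ 1, prefix-free code exists


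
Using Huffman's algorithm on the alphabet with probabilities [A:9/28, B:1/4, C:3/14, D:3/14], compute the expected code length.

Huffman tree construction:
Combine smallest probabilities repeatedly
Resulting codes:
  A: 11 (length 2)
  B: 10 (length 2)
  C: 00 (length 2)
  D: 01 (length 2)
Average length = Σ p(s) × length(s) = 2.0000 bits


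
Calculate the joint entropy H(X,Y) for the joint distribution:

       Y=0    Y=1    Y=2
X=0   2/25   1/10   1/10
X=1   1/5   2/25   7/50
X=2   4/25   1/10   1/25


H(X,Y) = -Σ p(x,y) log₂ p(x,y)
  p(0,0)=2/25: -0.0800 × log₂(0.0800) = 0.2915
  p(0,1)=1/10: -0.1000 × log₂(0.1000) = 0.3322
  p(0,2)=1/10: -0.1000 × log₂(0.1000) = 0.3322
  p(1,0)=1/5: -0.2000 × log₂(0.2000) = 0.4644
  p(1,1)=2/25: -0.0800 × log₂(0.0800) = 0.2915
  p(1,2)=7/50: -0.1400 × log₂(0.1400) = 0.3971
  p(2,0)=4/25: -0.1600 × log₂(0.1600) = 0.4230
  p(2,1)=1/10: -0.1000 × log₂(0.1000) = 0.3322
  p(2,2)=1/25: -0.0400 × log₂(0.0400) = 0.1858
H(X,Y) = 3.0499 bits


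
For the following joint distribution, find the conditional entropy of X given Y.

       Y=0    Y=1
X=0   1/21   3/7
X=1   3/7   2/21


H(X|Y) = Σ_y p(y) H(X|Y=y)
  p(Y=0) = 10/21, H(X|Y=0) = 0.4690
  p(Y=1) = 11/21, H(X|Y=1) = 0.6840
H(X|Y) = 0.4762×0.4690 + 0.5238×0.6840 = 0.5816 bits


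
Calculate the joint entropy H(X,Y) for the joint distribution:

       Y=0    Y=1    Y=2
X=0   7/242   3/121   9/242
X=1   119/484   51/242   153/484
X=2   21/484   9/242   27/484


H(X,Y) = -Σ p(x,y) log₂ p(x,y)
  p(0,0)=7/242: -0.0289 × log₂(0.0289) = 0.1479
  p(0,1)=3/121: -0.0248 × log₂(0.0248) = 0.1322
  p(0,2)=9/242: -0.0372 × log₂(0.0372) = 0.1766
  p(1,0)=119/484: -0.2459 × log₂(0.2459) = 0.4976
  p(1,1)=51/242: -0.2107 × log₂(0.2107) = 0.4734
  p(1,2)=153/484: -0.3161 × log₂(0.3161) = 0.5252
  p(2,0)=21/484: -0.0434 × log₂(0.0434) = 0.1964
  p(2,1)=9/242: -0.0372 × log₂(0.0372) = 0.1766
  p(2,2)=27/484: -0.0558 × log₂(0.0558) = 0.2323
H(X,Y) = 2.5583 bits


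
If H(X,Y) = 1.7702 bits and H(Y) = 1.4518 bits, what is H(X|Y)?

Chain rule: H(X,Y) = H(X|Y) + H(Y)
H(X|Y) = H(X,Y) - H(Y) = 1.7702 - 1.4518 = 0.3184 bits


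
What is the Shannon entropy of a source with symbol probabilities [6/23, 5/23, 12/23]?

H(X) = -Σ p(x) log₂ p(x)
  -6/23 × log₂(6/23) = 0.5057
  -5/23 × log₂(5/23) = 0.4786
  -12/23 × log₂(12/23) = 0.4897
H(X) = 1.4740 bits


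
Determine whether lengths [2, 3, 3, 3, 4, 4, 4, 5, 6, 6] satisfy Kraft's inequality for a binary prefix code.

Kraft inequality: Σ 2^(-l_i) ≤ 1 for prefix-free code
Calculating: 2^(-2) + 2^(-3) + 2^(-3) + 2^(-3) + 2^(-4) + 2^(-4) + 2^(-4) + 2^(-5) + 2^(-6) + 2^(-6)
= 0.25 + 0.125 + 0.125 + 0.125 + 0.0625 + 0.0625 + 0.0625 + 0.03125 + 0.015625 + 0.015625
= 0.8750
Since 0.8750 ≤ 1, prefix-free code exists


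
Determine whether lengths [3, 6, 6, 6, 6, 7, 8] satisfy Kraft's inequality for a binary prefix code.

Kraft inequality: Σ 2^(-l_i) ≤ 1 for prefix-free code
Calculating: 2^(-3) + 2^(-6) + 2^(-6) + 2^(-6) + 2^(-6) + 2^(-7) + 2^(-8)
= 0.125 + 0.015625 + 0.015625 + 0.015625 + 0.015625 + 0.0078125 + 0.00390625
= 0.1992
Since 0.1992 ≤ 1, prefix-free code exists


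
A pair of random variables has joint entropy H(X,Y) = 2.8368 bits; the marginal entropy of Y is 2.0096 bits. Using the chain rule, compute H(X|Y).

Chain rule: H(X,Y) = H(X|Y) + H(Y)
H(X|Y) = H(X,Y) - H(Y) = 2.8368 - 2.0096 = 0.8272 bits


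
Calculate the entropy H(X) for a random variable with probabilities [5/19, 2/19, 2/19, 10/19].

H(X) = -Σ p(x) log₂ p(x)
  -5/19 × log₂(5/19) = 0.5068
  -2/19 × log₂(2/19) = 0.3419
  -2/19 × log₂(2/19) = 0.3419
  -10/19 × log₂(10/19) = 0.4874
H(X) = 1.6780 bits


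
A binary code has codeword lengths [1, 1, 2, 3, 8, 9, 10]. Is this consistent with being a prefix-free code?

Kraft inequality: Σ 2^(-l_i) ≤ 1 for prefix-free code
Calculating: 2^(-1) + 2^(-1) + 2^(-2) + 2^(-3) + 2^(-8) + 2^(-9) + 2^(-10)
= 0.5 + 0.5 + 0.25 + 0.125 + 0.00390625 + 0.001953125 + 0.0009765625
= 1.3818
Since 1.3818 > 1, prefix-free code does not exist


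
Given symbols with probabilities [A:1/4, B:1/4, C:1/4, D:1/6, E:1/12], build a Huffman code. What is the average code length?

Huffman tree construction:
Combine smallest probabilities repeatedly
Resulting codes:
  A: 00 (length 2)
  B: 01 (length 2)
  C: 10 (length 2)
  D: 111 (length 3)
  E: 110 (length 3)
Average length = Σ p(s) × length(s) = 2.2500 bits


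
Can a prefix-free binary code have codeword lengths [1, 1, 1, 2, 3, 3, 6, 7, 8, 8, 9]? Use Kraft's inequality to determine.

Kraft inequality: Σ 2^(-l_i) ≤ 1 for prefix-free code
Calculating: 2^(-1) + 2^(-1) + 2^(-1) + 2^(-2) + 2^(-3) + 2^(-3) + 2^(-6) + 2^(-7) + 2^(-8) + 2^(-8) + 2^(-9)
= 0.5 + 0.5 + 0.5 + 0.25 + 0.125 + 0.125 + 0.015625 + 0.0078125 + 0.00390625 + 0.00390625 + 0.001953125
= 2.0332
Since 2.0332 > 1, prefix-free code does not exist


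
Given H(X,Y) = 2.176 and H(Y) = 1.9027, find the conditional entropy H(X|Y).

Chain rule: H(X,Y) = H(X|Y) + H(Y)
H(X|Y) = H(X,Y) - H(Y) = 2.176 - 1.9027 = 0.2733 bits


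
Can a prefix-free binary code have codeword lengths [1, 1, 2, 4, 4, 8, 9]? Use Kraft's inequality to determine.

Kraft inequality: Σ 2^(-l_i) ≤ 1 for prefix-free code
Calculating: 2^(-1) + 2^(-1) + 2^(-2) + 2^(-4) + 2^(-4) + 2^(-8) + 2^(-9)
= 0.5 + 0.5 + 0.25 + 0.0625 + 0.0625 + 0.00390625 + 0.001953125
= 1.3809
Since 1.3809 > 1, prefix-free code does not exist


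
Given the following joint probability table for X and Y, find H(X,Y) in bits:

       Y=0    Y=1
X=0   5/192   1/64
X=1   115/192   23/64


H(X,Y) = -Σ p(x,y) log₂ p(x,y)
  p(0,0)=5/192: -0.0260 × log₂(0.0260) = 0.1371
  p(0,1)=1/64: -0.0156 × log₂(0.0156) = 0.0938
  p(1,0)=115/192: -0.5990 × log₂(0.5990) = 0.4429
  p(1,1)=23/64: -0.3594 × log₂(0.3594) = 0.5306
H(X,Y) = 1.2043 bits


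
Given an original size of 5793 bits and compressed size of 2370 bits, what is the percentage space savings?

Space savings = (1 - Compressed/Original) × 100%
= (1 - 2370/5793) × 100%
= 59.09%


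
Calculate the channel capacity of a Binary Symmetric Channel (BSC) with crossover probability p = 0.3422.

For BSC with error probability p:
C = 1 - H(p) where H(p) is binary entropy
H(0.3422) = -0.3422 × log₂(0.3422) - 0.6578 × log₂(0.6578)
H(p) = 0.9269
C = 1 - 0.9269 = 0.0731 bits/use


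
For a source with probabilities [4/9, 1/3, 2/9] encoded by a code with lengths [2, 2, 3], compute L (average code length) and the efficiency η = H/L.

Average length L = Σ p_i × l_i = 2.2222 bits
Entropy H = 1.5305 bits
Efficiency η = H/L × 100% = 68.87%


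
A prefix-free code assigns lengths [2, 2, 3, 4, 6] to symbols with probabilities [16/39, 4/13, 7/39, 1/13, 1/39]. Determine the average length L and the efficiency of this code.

Average length L = Σ p_i × l_i = 2.4359 bits
Entropy H = 1.9155 bits
Efficiency η = H/L × 100% = 78.64%


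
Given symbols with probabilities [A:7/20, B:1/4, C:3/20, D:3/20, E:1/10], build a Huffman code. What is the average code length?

Huffman tree construction:
Combine smallest probabilities repeatedly
Resulting codes:
  A: 11 (length 2)
  B: 01 (length 2)
  C: 101 (length 3)
  D: 00 (length 2)
  E: 100 (length 3)
Average length = Σ p(s) × length(s) = 2.2500 bits


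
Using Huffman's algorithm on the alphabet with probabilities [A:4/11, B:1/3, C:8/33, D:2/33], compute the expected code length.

Huffman tree construction:
Combine smallest probabilities repeatedly
Resulting codes:
  A: 0 (length 1)
  B: 11 (length 2)
  C: 101 (length 3)
  D: 100 (length 3)
Average length = Σ p(s) × length(s) = 1.9394 bits


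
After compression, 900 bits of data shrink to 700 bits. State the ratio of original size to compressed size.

Compression ratio = Original / Compressed
= 900 / 700 = 1.29:1


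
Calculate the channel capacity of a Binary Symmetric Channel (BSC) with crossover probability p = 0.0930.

For BSC with error probability p:
C = 1 - H(p) where H(p) is binary entropy
H(0.0930) = -0.0930 × log₂(0.0930) - 0.9070 × log₂(0.9070)
H(p) = 0.4464
C = 1 - 0.4464 = 0.5536 bits/use


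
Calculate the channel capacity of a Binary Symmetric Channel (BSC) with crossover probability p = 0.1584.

For BSC with error probability p:
C = 1 - H(p) where H(p) is binary entropy
H(0.1584) = -0.1584 × log₂(0.1584) - 0.8416 × log₂(0.8416)
H(p) = 0.6305
C = 1 - 0.6305 = 0.3695 bits/use


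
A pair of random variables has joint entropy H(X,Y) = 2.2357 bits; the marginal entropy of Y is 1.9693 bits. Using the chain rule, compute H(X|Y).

Chain rule: H(X,Y) = H(X|Y) + H(Y)
H(X|Y) = H(X,Y) - H(Y) = 2.2357 - 1.9693 = 0.2664 bits


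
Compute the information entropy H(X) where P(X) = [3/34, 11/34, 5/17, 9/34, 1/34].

H(X) = -Σ p(x) log₂ p(x)
  -3/34 × log₂(3/34) = 0.3090
  -11/34 × log₂(11/34) = 0.5267
  -5/17 × log₂(5/17) = 0.5193
  -9/34 × log₂(9/34) = 0.5076
  -1/34 × log₂(1/34) = 0.1496
H(X) = 2.0122 bits


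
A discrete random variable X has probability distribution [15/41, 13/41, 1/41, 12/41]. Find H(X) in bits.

H(X) = -Σ p(x) log₂ p(x)
  -15/41 × log₂(15/41) = 0.5307
  -13/41 × log₂(13/41) = 0.5254
  -1/41 × log₂(1/41) = 0.1307
  -12/41 × log₂(12/41) = 0.5188
H(X) = 1.7056 bits


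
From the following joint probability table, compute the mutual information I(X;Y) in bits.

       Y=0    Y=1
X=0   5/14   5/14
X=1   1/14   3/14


H(X) = 0.8631, H(Y) = 0.9852, H(X,Y) = 1.8092
I(X;Y) = H(X) + H(Y) - H(X,Y) = 0.0391 bits


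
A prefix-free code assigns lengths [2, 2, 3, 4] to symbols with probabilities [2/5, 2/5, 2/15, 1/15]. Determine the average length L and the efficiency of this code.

Average length L = Σ p_i × l_i = 2.2667 bits
Entropy H = 1.7056 bits
Efficiency η = H/L × 100% = 75.25%


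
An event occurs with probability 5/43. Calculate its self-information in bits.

Information content I(x) = -log₂(p(x))
I = -log₂(5/43) = -log₂(0.1163)
I = 3.1043 bits


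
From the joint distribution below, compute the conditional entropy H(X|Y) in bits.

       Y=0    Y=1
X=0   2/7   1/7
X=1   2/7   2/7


H(X|Y) = Σ_y p(y) H(X|Y=y)
  p(Y=0) = 4/7, H(X|Y=0) = 1.0000
  p(Y=1) = 3/7, H(X|Y=1) = 0.9183
H(X|Y) = 0.5714×1.0000 + 0.4286×0.9183 = 0.9650 bits


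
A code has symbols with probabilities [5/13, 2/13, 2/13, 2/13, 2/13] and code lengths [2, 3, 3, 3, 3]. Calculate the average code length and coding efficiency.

Average length L = Σ p_i × l_i = 2.6154 bits
Entropy H = 2.1920 bits
Efficiency η = H/L × 100% = 83.81%


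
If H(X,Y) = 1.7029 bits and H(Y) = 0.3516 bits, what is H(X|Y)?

Chain rule: H(X,Y) = H(X|Y) + H(Y)
H(X|Y) = H(X,Y) - H(Y) = 1.7029 - 0.3516 = 1.3513 bits


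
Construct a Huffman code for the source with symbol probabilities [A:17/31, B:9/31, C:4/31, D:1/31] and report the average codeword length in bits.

Huffman tree construction:
Combine smallest probabilities repeatedly
Resulting codes:
  A: 1 (length 1)
  B: 01 (length 2)
  C: 001 (length 3)
  D: 000 (length 3)
Average length = Σ p(s) × length(s) = 1.6129 bits


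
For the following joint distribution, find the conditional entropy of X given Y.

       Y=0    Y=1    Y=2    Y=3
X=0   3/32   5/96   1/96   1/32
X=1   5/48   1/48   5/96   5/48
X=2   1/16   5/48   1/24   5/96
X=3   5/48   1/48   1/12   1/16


H(X|Y) = Σ_y p(y) H(X|Y=y)
  p(Y=0) = 35/96, H(X|Y=0) = 1.9728
  p(Y=1) = 19/96, H(X|Y=1) = 1.6780
  p(Y=2) = 3/16, H(X|Y=2) = 1.7472
  p(Y=3) = 1/4, H(X|Y=3) = 1.8727
H(X|Y) = 0.3646×1.9728 + 0.1979×1.6780 + 0.1875×1.7472 + 0.2500×1.8727 = 1.8471 bits


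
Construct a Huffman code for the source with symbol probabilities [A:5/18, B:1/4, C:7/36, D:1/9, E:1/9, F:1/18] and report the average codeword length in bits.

Huffman tree construction:
Combine smallest probabilities repeatedly
Resulting codes:
  A: 10 (length 2)
  B: 01 (length 2)
  C: 00 (length 2)
  D: 1111 (length 4)
  E: 110 (length 3)
  F: 1110 (length 4)
Average length = Σ p(s) × length(s) = 2.4444 bits


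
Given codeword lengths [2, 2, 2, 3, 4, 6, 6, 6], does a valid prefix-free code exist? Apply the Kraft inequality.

Kraft inequality: Σ 2^(-l_i) ≤ 1 for prefix-free code
Calculating: 2^(-2) + 2^(-2) + 2^(-2) + 2^(-3) + 2^(-4) + 2^(-6) + 2^(-6) + 2^(-6)
= 0.25 + 0.25 + 0.25 + 0.125 + 0.0625 + 0.015625 + 0.015625 + 0.015625
= 0.9844
Since 0.9844 ≤ 1, prefix-free code exists


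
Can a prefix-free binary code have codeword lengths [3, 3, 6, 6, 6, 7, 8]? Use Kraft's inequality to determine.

Kraft inequality: Σ 2^(-l_i) ≤ 1 for prefix-free code
Calculating: 2^(-3) + 2^(-3) + 2^(-6) + 2^(-6) + 2^(-6) + 2^(-7) + 2^(-8)
= 0.125 + 0.125 + 0.015625 + 0.015625 + 0.015625 + 0.0078125 + 0.00390625
= 0.3086
Since 0.3086 ≤ 1, prefix-free code exists


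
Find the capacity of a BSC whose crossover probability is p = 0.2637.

For BSC with error probability p:
C = 1 - H(p) where H(p) is binary entropy
H(0.2637) = -0.2637 × log₂(0.2637) - 0.7363 × log₂(0.7363)
H(p) = 0.8323
C = 1 - 0.8323 = 0.1677 bits/use


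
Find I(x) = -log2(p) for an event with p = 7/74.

Information content I(x) = -log₂(p(x))
I = -log₂(7/74) = -log₂(0.0946)
I = 3.4021 bits


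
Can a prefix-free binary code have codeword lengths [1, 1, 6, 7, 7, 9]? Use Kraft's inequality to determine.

Kraft inequality: Σ 2^(-l_i) ≤ 1 for prefix-free code
Calculating: 2^(-1) + 2^(-1) + 2^(-6) + 2^(-7) + 2^(-7) + 2^(-9)
= 0.5 + 0.5 + 0.015625 + 0.0078125 + 0.0078125 + 0.001953125
= 1.0332
Since 1.0332 > 1, prefix-free code does not exist


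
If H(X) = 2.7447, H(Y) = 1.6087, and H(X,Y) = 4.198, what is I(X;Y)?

I(X;Y) = H(X) + H(Y) - H(X,Y)
I(X;Y) = 2.7447 + 1.6087 - 4.198 = 0.1554 bits


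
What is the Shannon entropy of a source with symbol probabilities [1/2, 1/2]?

H(X) = -Σ p(x) log₂ p(x)
  -1/2 × log₂(1/2) = 0.5000
  -1/2 × log₂(1/2) = 0.5000
H(X) = 1.0000 bits


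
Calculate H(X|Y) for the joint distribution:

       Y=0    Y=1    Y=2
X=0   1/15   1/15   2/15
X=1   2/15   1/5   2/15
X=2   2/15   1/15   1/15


H(X|Y) = Σ_y p(y) H(X|Y=y)
  p(Y=0) = 1/3, H(X|Y=0) = 1.5219
  p(Y=1) = 1/3, H(X|Y=1) = 1.3710
  p(Y=2) = 1/3, H(X|Y=2) = 1.5219
H(X|Y) = 0.3333×1.5219 + 0.3333×1.3710 + 0.3333×1.5219 = 1.4716 bits


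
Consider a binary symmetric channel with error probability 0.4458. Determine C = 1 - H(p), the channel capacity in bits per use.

For BSC with error probability p:
C = 1 - H(p) where H(p) is binary entropy
H(0.4458) = -0.4458 × log₂(0.4458) - 0.5542 × log₂(0.5542)
H(p) = 0.9915
C = 1 - 0.9915 = 0.0085 bits/use


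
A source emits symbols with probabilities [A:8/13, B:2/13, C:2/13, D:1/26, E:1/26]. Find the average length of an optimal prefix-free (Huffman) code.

Huffman tree construction:
Combine smallest probabilities repeatedly
Resulting codes:
  A: 1 (length 1)
  B: 011 (length 3)
  C: 00 (length 2)
  D: 0100 (length 4)
  E: 0101 (length 4)
Average length = Σ p(s) × length(s) = 1.6923 bits


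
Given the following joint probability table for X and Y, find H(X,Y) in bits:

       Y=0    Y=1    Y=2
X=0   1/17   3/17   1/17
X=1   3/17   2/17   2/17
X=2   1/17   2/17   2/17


H(X,Y) = -Σ p(x,y) log₂ p(x,y)
  p(0,0)=1/17: -0.0588 × log₂(0.0588) = 0.2404
  p(0,1)=3/17: -0.1765 × log₂(0.1765) = 0.4416
  p(0,2)=1/17: -0.0588 × log₂(0.0588) = 0.2404
  p(1,0)=3/17: -0.1765 × log₂(0.1765) = 0.4416
  p(1,1)=2/17: -0.1176 × log₂(0.1176) = 0.3632
  p(1,2)=2/17: -0.1176 × log₂(0.1176) = 0.3632
  p(2,0)=1/17: -0.0588 × log₂(0.0588) = 0.2404
  p(2,1)=2/17: -0.1176 × log₂(0.1176) = 0.3632
  p(2,2)=2/17: -0.1176 × log₂(0.1176) = 0.3632
H(X,Y) = 3.0575 bits


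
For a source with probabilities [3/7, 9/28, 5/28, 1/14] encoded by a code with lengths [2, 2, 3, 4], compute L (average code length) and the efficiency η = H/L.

Average length L = Σ p_i × l_i = 2.3214 bits
Entropy H = 1.7660 bits
Efficiency η = H/L × 100% = 76.07%


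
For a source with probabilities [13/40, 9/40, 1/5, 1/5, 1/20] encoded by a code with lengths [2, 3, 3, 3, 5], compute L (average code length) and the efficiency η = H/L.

Average length L = Σ p_i × l_i = 2.7750 bits
Entropy H = 2.1561 bits
Efficiency η = H/L × 100% = 77.70%
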